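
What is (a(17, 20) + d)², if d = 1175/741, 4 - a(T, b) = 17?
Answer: 71537764/549081 ≈ 130.29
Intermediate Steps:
a(T, b) = -13 (a(T, b) = 4 - 1*17 = 4 - 17 = -13)
d = 1175/741 (d = 1175*(1/741) = 1175/741 ≈ 1.5857)
(a(17, 20) + d)² = (-13 + 1175/741)² = (-8458/741)² = 71537764/549081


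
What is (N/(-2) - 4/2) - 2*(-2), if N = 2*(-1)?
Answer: 3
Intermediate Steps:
N = -2
(N/(-2) - 4/2) - 2*(-2) = (-2/(-2) - 4/2) - 2*(-2) = (-2*(-½) - 4*½) + 4 = (1 - 2) + 4 = -1 + 4 = 3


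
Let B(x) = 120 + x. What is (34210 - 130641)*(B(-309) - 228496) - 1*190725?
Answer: 22052132510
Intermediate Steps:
(34210 - 130641)*(B(-309) - 228496) - 1*190725 = (34210 - 130641)*((120 - 309) - 228496) - 1*190725 = -96431*(-189 - 228496) - 190725 = -96431*(-228685) - 190725 = 22052323235 - 190725 = 22052132510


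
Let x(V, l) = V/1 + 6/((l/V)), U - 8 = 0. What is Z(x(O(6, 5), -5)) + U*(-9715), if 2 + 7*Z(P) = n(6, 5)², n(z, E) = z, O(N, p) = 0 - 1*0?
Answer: -544006/7 ≈ -77715.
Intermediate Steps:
U = 8 (U = 8 + 0 = 8)
O(N, p) = 0 (O(N, p) = 0 + 0 = 0)
x(V, l) = V + 6*V/l (x(V, l) = V*1 + 6*(V/l) = V + 6*V/l)
Z(P) = 34/7 (Z(P) = -2/7 + (⅐)*6² = -2/7 + (⅐)*36 = -2/7 + 36/7 = 34/7)
Z(x(O(6, 5), -5)) + U*(-9715) = 34/7 + 8*(-9715) = 34/7 - 77720 = -544006/7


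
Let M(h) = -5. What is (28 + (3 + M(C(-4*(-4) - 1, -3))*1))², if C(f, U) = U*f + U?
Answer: 676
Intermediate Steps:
C(f, U) = U + U*f
(28 + (3 + M(C(-4*(-4) - 1, -3))*1))² = (28 + (3 - 5*1))² = (28 + (3 - 5))² = (28 - 2)² = 26² = 676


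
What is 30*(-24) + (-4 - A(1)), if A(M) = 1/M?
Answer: -725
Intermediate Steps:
30*(-24) + (-4 - A(1)) = 30*(-24) + (-4 - 1/1) = -720 + (-4 - 1*1) = -720 + (-4 - 1) = -720 - 5 = -725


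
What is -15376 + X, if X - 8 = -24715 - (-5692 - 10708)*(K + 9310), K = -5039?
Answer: 70004317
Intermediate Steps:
X = 70019693 (X = 8 + (-24715 - (-5692 - 10708)*(-5039 + 9310)) = 8 + (-24715 - (-16400)*4271) = 8 + (-24715 - 1*(-70044400)) = 8 + (-24715 + 70044400) = 8 + 70019685 = 70019693)
-15376 + X = -15376 + 70019693 = 70004317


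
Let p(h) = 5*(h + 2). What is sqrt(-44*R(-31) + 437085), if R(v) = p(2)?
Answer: 11*sqrt(3605) ≈ 660.46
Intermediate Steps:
p(h) = 10 + 5*h (p(h) = 5*(2 + h) = 10 + 5*h)
R(v) = 20 (R(v) = 10 + 5*2 = 10 + 10 = 20)
sqrt(-44*R(-31) + 437085) = sqrt(-44*20 + 437085) = sqrt(-880 + 437085) = sqrt(436205) = 11*sqrt(3605)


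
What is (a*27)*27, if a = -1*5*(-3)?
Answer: 10935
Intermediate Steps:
a = 15 (a = -5*(-3) = 15)
(a*27)*27 = (15*27)*27 = 405*27 = 10935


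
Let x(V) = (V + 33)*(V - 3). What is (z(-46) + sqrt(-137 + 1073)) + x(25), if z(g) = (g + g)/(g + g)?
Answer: 1277 + 6*sqrt(26) ≈ 1307.6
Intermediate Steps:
z(g) = 1 (z(g) = (2*g)/((2*g)) = (2*g)*(1/(2*g)) = 1)
x(V) = (-3 + V)*(33 + V) (x(V) = (33 + V)*(-3 + V) = (-3 + V)*(33 + V))
(z(-46) + sqrt(-137 + 1073)) + x(25) = (1 + sqrt(-137 + 1073)) + (-99 + 25**2 + 30*25) = (1 + sqrt(936)) + (-99 + 625 + 750) = (1 + 6*sqrt(26)) + 1276 = 1277 + 6*sqrt(26)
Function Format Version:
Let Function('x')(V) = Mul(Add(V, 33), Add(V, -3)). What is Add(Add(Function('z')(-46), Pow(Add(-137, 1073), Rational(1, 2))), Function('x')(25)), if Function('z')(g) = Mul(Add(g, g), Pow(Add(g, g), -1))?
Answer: Add(1277, Mul(6, Pow(26, Rational(1, 2)))) ≈ 1307.6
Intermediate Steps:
Function('z')(g) = 1 (Function('z')(g) = Mul(Mul(2, g), Pow(Mul(2, g), -1)) = Mul(Mul(2, g), Mul(Rational(1, 2), Pow(g, -1))) = 1)
Function('x')(V) = Mul(Add(-3, V), Add(33, V)) (Function('x')(V) = Mul(Add(33, V), Add(-3, V)) = Mul(Add(-3, V), Add(33, V)))
Add(Add(Function('z')(-46), Pow(Add(-137, 1073), Rational(1, 2))), Function('x')(25)) = Add(Add(1, Pow(Add(-137, 1073), Rational(1, 2))), Add(-99, Pow(25, 2), Mul(30, 25))) = Add(Add(1, Pow(936, Rational(1, 2))), Add(-99, 625, 750)) = Add(Add(1, Mul(6, Pow(26, Rational(1, 2)))), 1276) = Add(1277, Mul(6, Pow(26, Rational(1, 2))))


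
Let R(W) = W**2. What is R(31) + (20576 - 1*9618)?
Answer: 11919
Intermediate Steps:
R(31) + (20576 - 1*9618) = 31**2 + (20576 - 1*9618) = 961 + (20576 - 9618) = 961 + 10958 = 11919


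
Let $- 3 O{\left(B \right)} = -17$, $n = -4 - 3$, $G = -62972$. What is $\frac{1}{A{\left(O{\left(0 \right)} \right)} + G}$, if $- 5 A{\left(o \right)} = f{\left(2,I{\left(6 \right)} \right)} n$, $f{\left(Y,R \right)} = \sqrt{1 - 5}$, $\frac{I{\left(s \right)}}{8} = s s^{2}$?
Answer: $- \frac{56225}{3540600707} - \frac{5 i}{7081201414} \approx -1.588 \cdot 10^{-5} - 7.0609 \cdot 10^{-10} i$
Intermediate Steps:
$I{\left(s \right)} = 8 s^{3}$ ($I{\left(s \right)} = 8 s s^{2} = 8 s^{3}$)
$n = -7$
$O{\left(B \right)} = \frac{17}{3}$ ($O{\left(B \right)} = \left(- \frac{1}{3}\right) \left(-17\right) = \frac{17}{3}$)
$f{\left(Y,R \right)} = 2 i$ ($f{\left(Y,R \right)} = \sqrt{-4} = 2 i$)
$A{\left(o \right)} = \frac{14 i}{5}$ ($A{\left(o \right)} = - \frac{2 i \left(-7\right)}{5} = - \frac{\left(-14\right) i}{5} = \frac{14 i}{5}$)
$\frac{1}{A{\left(O{\left(0 \right)} \right)} + G} = \frac{1}{\frac{14 i}{5} - 62972} = \frac{1}{-62972 + \frac{14 i}{5}} = \frac{25 \left(-62972 - \frac{14 i}{5}\right)}{99136819796}$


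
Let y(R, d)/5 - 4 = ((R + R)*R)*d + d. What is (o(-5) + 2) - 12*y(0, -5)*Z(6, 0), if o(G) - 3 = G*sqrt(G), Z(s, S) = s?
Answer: 365 - 5*I*sqrt(5) ≈ 365.0 - 11.18*I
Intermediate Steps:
y(R, d) = 20 + 5*d + 10*d*R**2 (y(R, d) = 20 + 5*(((R + R)*R)*d + d) = 20 + 5*(((2*R)*R)*d + d) = 20 + 5*((2*R**2)*d + d) = 20 + 5*(2*d*R**2 + d) = 20 + 5*(d + 2*d*R**2) = 20 + (5*d + 10*d*R**2) = 20 + 5*d + 10*d*R**2)
o(G) = 3 + G**(3/2) (o(G) = 3 + G*sqrt(G) = 3 + G**(3/2))
(o(-5) + 2) - 12*y(0, -5)*Z(6, 0) = ((3 + (-5)**(3/2)) + 2) - 12*(20 + 5*(-5) + 10*(-5)*0**2)*6 = ((3 - 5*I*sqrt(5)) + 2) - 12*(20 - 25 + 10*(-5)*0)*6 = (5 - 5*I*sqrt(5)) - 12*(20 - 25 + 0)*6 = (5 - 5*I*sqrt(5)) - (-60)*6 = (5 - 5*I*sqrt(5)) - 12*(-30) = (5 - 5*I*sqrt(5)) + 360 = 365 - 5*I*sqrt(5)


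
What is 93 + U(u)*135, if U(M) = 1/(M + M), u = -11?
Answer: 1911/22 ≈ 86.864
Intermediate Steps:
U(M) = 1/(2*M)
93 + U(u)*135 = 93 + ((½)/(-11))*135 = 93 + ((½)*(-1/11))*135 = 93 - 1/22*135 = 93 - 135/22 = 1911/22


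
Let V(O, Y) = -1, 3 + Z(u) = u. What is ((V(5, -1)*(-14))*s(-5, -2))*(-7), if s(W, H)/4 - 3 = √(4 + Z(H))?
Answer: -1176 - 392*I ≈ -1176.0 - 392.0*I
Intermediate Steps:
Z(u) = -3 + u
s(W, H) = 12 + 4*√(1 + H) (s(W, H) = 12 + 4*√(4 + (-3 + H)) = 12 + 4*√(1 + H))
((V(5, -1)*(-14))*s(-5, -2))*(-7) = ((-1*(-14))*(12 + 4*√(1 - 2)))*(-7) = (14*(12 + 4*√(-1)))*(-7) = (14*(12 + 4*I))*(-7) = (168 + 56*I)*(-7) = -1176 - 392*I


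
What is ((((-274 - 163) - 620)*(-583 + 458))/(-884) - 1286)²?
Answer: 1610231564601/781456 ≈ 2.0606e+6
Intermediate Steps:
((((-274 - 163) - 620)*(-583 + 458))/(-884) - 1286)² = (((-437 - 620)*(-125))*(-1/884) - 1286)² = (-1057*(-125)*(-1/884) - 1286)² = (132125*(-1/884) - 1286)² = (-132125/884 - 1286)² = (-1268949/884)² = 1610231564601/781456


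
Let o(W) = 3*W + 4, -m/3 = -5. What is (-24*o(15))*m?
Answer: -17640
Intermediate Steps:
m = 15 (m = -3*(-5) = 15)
o(W) = 4 + 3*W
(-24*o(15))*m = -24*(4 + 3*15)*15 = -24*(4 + 45)*15 = -24*49*15 = -1176*15 = -17640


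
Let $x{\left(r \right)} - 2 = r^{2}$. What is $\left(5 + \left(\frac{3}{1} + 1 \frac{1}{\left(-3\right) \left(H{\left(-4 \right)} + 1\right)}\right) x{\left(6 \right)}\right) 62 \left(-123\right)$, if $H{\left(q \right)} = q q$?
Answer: $- \frac{15330802}{17} \approx -9.0181 \cdot 10^{5}$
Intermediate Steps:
$H{\left(q \right)} = q^{2}$
$x{\left(r \right)} = 2 + r^{2}$
$\left(5 + \left(\frac{3}{1} + 1 \frac{1}{\left(-3\right) \left(H{\left(-4 \right)} + 1\right)}\right) x{\left(6 \right)}\right) 62 \left(-123\right) = \left(5 + \left(\frac{3}{1} + 1 \frac{1}{\left(-3\right) \left(\left(-4\right)^{2} + 1\right)}\right) \left(2 + 6^{2}\right)\right) 62 \left(-123\right) = \left(5 + \left(3 \cdot 1 + 1 \frac{1}{\left(-3\right) \left(16 + 1\right)}\right) \left(2 + 36\right)\right) 62 \left(-123\right) = \left(5 + \left(3 + 1 \frac{1}{\left(-3\right) 17}\right) 38\right) 62 \left(-123\right) = \left(5 + \left(3 + 1 \frac{1}{-51}\right) 38\right) 62 \left(-123\right) = \left(5 + \left(3 + 1 \left(- \frac{1}{51}\right)\right) 38\right) 62 \left(-123\right) = \left(5 + \left(3 - \frac{1}{51}\right) 38\right) 62 \left(-123\right) = \left(5 + \frac{152}{51} \cdot 38\right) 62 \left(-123\right) = \left(5 + \frac{5776}{51}\right) 62 \left(-123\right) = \frac{6031}{51} \cdot 62 \left(-123\right) = \frac{373922}{51} \left(-123\right) = - \frac{15330802}{17}$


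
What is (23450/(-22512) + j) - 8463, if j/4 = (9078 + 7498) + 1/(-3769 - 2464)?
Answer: 8652394951/149592 ≈ 57840.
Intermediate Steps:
j = 413272828/6233 (j = 4*((9078 + 7498) + 1/(-3769 - 2464)) = 4*(16576 + 1/(-6233)) = 4*(16576 - 1/6233) = 4*(103318207/6233) = 413272828/6233 ≈ 66304.)
(23450/(-22512) + j) - 8463 = (23450/(-22512) + 413272828/6233) - 8463 = (23450*(-1/22512) + 413272828/6233) - 8463 = (-25/24 + 413272828/6233) - 8463 = 9918392047/149592 - 8463 = 8652394951/149592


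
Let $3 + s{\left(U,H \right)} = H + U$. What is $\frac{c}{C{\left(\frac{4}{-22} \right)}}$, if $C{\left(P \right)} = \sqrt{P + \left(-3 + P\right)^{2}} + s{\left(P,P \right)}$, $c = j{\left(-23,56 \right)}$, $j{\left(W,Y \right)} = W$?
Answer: $\frac{9361}{166} + \frac{253 \sqrt{1203}}{166} \approx 109.25$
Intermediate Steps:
$s{\left(U,H \right)} = -3 + H + U$ ($s{\left(U,H \right)} = -3 + \left(H + U\right) = -3 + H + U$)
$c = -23$
$C{\left(P \right)} = -3 + \sqrt{P + \left(-3 + P\right)^{2}} + 2 P$ ($C{\left(P \right)} = \sqrt{P + \left(-3 + P\right)^{2}} + \left(-3 + P + P\right) = \sqrt{P + \left(-3 + P\right)^{2}} + \left(-3 + 2 P\right) = -3 + \sqrt{P + \left(-3 + P\right)^{2}} + 2 P$)
$\frac{c}{C{\left(\frac{4}{-22} \right)}} = - \frac{23}{-3 + \sqrt{\frac{4}{-22} + \left(-3 + \frac{4}{-22}\right)^{2}} + 2 \frac{4}{-22}} = - \frac{23}{-3 + \sqrt{4 \left(- \frac{1}{22}\right) + \left(-3 + 4 \left(- \frac{1}{22}\right)\right)^{2}} + 2 \cdot 4 \left(- \frac{1}{22}\right)} = - \frac{23}{-3 + \sqrt{- \frac{2}{11} + \left(-3 - \frac{2}{11}\right)^{2}} + 2 \left(- \frac{2}{11}\right)} = - \frac{23}{-3 + \sqrt{- \frac{2}{11} + \left(- \frac{35}{11}\right)^{2}} - \frac{4}{11}} = - \frac{23}{-3 + \sqrt{- \frac{2}{11} + \frac{1225}{121}} - \frac{4}{11}} = - \frac{23}{-3 + \sqrt{\frac{1203}{121}} - \frac{4}{11}} = - \frac{23}{-3 + \frac{\sqrt{1203}}{11} - \frac{4}{11}} = - \frac{23}{- \frac{37}{11} + \frac{\sqrt{1203}}{11}}$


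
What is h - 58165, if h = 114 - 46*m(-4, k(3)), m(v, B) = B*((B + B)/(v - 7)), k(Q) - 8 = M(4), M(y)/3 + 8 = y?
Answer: -637089/11 ≈ -57917.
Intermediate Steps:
M(y) = -24 + 3*y
k(Q) = -4 (k(Q) = 8 + (-24 + 3*4) = 8 + (-24 + 12) = 8 - 12 = -4)
m(v, B) = 2*B²/(-7 + v) (m(v, B) = B*((2*B)/(-7 + v)) = B*(2*B/(-7 + v)) = 2*B²/(-7 + v))
h = 2726/11 (h = 114 - 92*(-4)²/(-7 - 4) = 114 - 92*16/(-11) = 114 - 92*16*(-1)/11 = 114 - 46*(-32/11) = 114 + 1472/11 = 2726/11 ≈ 247.82)
h - 58165 = 2726/11 - 58165 = -637089/11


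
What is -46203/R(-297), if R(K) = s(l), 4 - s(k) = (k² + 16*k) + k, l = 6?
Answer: 46203/134 ≈ 344.80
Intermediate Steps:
s(k) = 4 - k² - 17*k (s(k) = 4 - ((k² + 16*k) + k) = 4 - (k² + 17*k) = 4 + (-k² - 17*k) = 4 - k² - 17*k)
R(K) = -134 (R(K) = 4 - 1*6² - 17*6 = 4 - 1*36 - 102 = 4 - 36 - 102 = -134)
-46203/R(-297) = -46203/(-134) = -46203*(-1/134) = 46203/134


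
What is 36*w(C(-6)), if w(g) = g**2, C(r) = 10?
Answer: 3600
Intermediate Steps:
36*w(C(-6)) = 36*10**2 = 36*100 = 3600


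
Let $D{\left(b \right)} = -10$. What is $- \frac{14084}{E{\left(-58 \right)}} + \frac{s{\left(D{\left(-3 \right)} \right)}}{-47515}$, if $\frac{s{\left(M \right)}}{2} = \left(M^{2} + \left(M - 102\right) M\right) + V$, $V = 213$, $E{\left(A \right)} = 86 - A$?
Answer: $- \frac{167403491}{1710540} \approx -97.866$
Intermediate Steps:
$s{\left(M \right)} = 426 + 2 M^{2} + 2 M \left(-102 + M\right)$ ($s{\left(M \right)} = 2 \left(\left(M^{2} + \left(M - 102\right) M\right) + 213\right) = 2 \left(\left(M^{2} + \left(-102 + M\right) M\right) + 213\right) = 2 \left(\left(M^{2} + M \left(-102 + M\right)\right) + 213\right) = 2 \left(213 + M^{2} + M \left(-102 + M\right)\right) = 426 + 2 M^{2} + 2 M \left(-102 + M\right)$)
$- \frac{14084}{E{\left(-58 \right)}} + \frac{s{\left(D{\left(-3 \right)} \right)}}{-47515} = - \frac{14084}{86 - -58} + \frac{426 - -2040 + 4 \left(-10\right)^{2}}{-47515} = - \frac{14084}{86 + 58} + \left(426 + 2040 + 4 \cdot 100\right) \left(- \frac{1}{47515}\right) = - \frac{14084}{144} + \left(426 + 2040 + 400\right) \left(- \frac{1}{47515}\right) = \left(-14084\right) \frac{1}{144} + 2866 \left(- \frac{1}{47515}\right) = - \frac{3521}{36} - \frac{2866}{47515} = - \frac{167403491}{1710540}$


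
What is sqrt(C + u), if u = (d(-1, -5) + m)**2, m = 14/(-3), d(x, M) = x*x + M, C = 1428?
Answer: 2*sqrt(3382)/3 ≈ 38.770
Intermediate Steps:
d(x, M) = M + x**2 (d(x, M) = x**2 + M = M + x**2)
m = -14/3 (m = 14*(-1/3) = -14/3 ≈ -4.6667)
u = 676/9 (u = ((-5 + (-1)**2) - 14/3)**2 = ((-5 + 1) - 14/3)**2 = (-4 - 14/3)**2 = (-26/3)**2 = 676/9 ≈ 75.111)
sqrt(C + u) = sqrt(1428 + 676/9) = sqrt(13528/9) = 2*sqrt(3382)/3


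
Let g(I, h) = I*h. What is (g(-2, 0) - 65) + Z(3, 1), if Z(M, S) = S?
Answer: -64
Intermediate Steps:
(g(-2, 0) - 65) + Z(3, 1) = (-2*0 - 65) + 1 = (0 - 65) + 1 = -65 + 1 = -64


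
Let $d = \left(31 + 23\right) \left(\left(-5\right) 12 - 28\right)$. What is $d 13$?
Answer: $-61776$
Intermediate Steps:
$d = -4752$ ($d = 54 \left(-60 - 28\right) = 54 \left(-88\right) = -4752$)
$d 13 = \left(-4752\right) 13 = -61776$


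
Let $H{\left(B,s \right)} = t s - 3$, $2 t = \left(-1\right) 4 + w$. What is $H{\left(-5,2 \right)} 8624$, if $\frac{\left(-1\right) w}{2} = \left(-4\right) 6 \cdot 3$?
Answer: $1181488$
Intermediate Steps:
$w = 144$ ($w = - 2 \left(-4\right) 6 \cdot 3 = - 2 \left(\left(-24\right) 3\right) = \left(-2\right) \left(-72\right) = 144$)
$t = 70$ ($t = \frac{\left(-1\right) 4 + 144}{2} = \frac{-4 + 144}{2} = \frac{1}{2} \cdot 140 = 70$)
$H{\left(B,s \right)} = -3 + 70 s$ ($H{\left(B,s \right)} = 70 s - 3 = -3 + 70 s$)
$H{\left(-5,2 \right)} 8624 = \left(-3 + 70 \cdot 2\right) 8624 = \left(-3 + 140\right) 8624 = 137 \cdot 8624 = 1181488$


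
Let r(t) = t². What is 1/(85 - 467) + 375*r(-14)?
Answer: 28076999/382 ≈ 73500.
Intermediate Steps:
1/(85 - 467) + 375*r(-14) = 1/(85 - 467) + 375*(-14)² = 1/(-382) + 375*196 = -1/382 + 73500 = 28076999/382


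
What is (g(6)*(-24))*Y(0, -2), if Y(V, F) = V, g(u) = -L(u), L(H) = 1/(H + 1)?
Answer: 0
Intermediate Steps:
L(H) = 1/(1 + H)
g(u) = -1/(1 + u)
(g(6)*(-24))*Y(0, -2) = (-1/(1 + 6)*(-24))*0 = (-1/7*(-24))*0 = (-1*⅐*(-24))*0 = -⅐*(-24)*0 = (24/7)*0 = 0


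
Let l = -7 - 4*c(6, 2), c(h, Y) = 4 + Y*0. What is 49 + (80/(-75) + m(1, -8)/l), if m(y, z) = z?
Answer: 16657/345 ≈ 48.281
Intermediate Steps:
c(h, Y) = 4 (c(h, Y) = 4 + 0 = 4)
l = -23 (l = -7 - 4*4 = -7 - 16 = -23)
49 + (80/(-75) + m(1, -8)/l) = 49 + (80/(-75) - 8/(-23)) = 49 + (80*(-1/75) - 8*(-1/23)) = 49 + (-16/15 + 8/23) = 49 - 248/345 = 16657/345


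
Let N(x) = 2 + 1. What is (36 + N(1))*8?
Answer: 312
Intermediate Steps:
N(x) = 3
(36 + N(1))*8 = (36 + 3)*8 = 39*8 = 312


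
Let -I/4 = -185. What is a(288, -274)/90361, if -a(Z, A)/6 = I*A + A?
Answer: 1218204/90361 ≈ 13.482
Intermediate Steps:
I = 740 (I = -4*(-185) = 740)
a(Z, A) = -4446*A (a(Z, A) = -6*(740*A + A) = -4446*A)
a(288, -274)/90361 = -4446*(-274)/90361 = 1218204*(1/90361) = 1218204/90361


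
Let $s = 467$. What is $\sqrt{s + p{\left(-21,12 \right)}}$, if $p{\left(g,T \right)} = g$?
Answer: $\sqrt{446} \approx 21.119$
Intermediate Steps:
$\sqrt{s + p{\left(-21,12 \right)}} = \sqrt{467 - 21} = \sqrt{446}$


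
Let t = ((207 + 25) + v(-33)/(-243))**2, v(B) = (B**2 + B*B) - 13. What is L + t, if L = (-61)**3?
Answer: -10464168548/59049 ≈ -1.7721e+5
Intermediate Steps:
v(B) = -13 + 2*B**2 (v(B) = (B**2 + B**2) - 13 = 2*B**2 - 13 = -13 + 2*B**2)
L = -226981
t = 2938832521/59049 (t = ((207 + 25) + (-13 + 2*(-33)**2)/(-243))**2 = (232 + (-13 + 2*1089)*(-1/243))**2 = (232 + (-13 + 2178)*(-1/243))**2 = (232 + 2165*(-1/243))**2 = (232 - 2165/243)**2 = (54211/243)**2 = 2938832521/59049 ≈ 49769.)
L + t = -226981 + 2938832521/59049 = -10464168548/59049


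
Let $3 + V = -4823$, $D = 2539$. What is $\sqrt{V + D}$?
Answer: $i \sqrt{2287} \approx 47.823 i$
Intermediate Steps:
$V = -4826$ ($V = -3 - 4823 = -4826$)
$\sqrt{V + D} = \sqrt{-4826 + 2539} = \sqrt{-2287} = i \sqrt{2287}$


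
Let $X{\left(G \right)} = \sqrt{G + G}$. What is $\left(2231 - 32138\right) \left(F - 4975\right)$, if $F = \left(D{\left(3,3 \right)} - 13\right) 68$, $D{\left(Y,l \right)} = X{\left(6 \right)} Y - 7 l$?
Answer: $217932309 - 12202056 \sqrt{3} \approx 1.968 \cdot 10^{8}$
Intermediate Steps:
$X{\left(G \right)} = \sqrt{2} \sqrt{G}$ ($X{\left(G \right)} = \sqrt{2 G} = \sqrt{2} \sqrt{G}$)
$D{\left(Y,l \right)} = - 7 l + 2 Y \sqrt{3}$ ($D{\left(Y,l \right)} = \sqrt{2} \sqrt{6} Y - 7 l = 2 \sqrt{3} Y - 7 l = 2 Y \sqrt{3} - 7 l = - 7 l + 2 Y \sqrt{3}$)
$F = -2312 + 408 \sqrt{3}$ ($F = \left(\left(\left(-7\right) 3 + 2 \cdot 3 \sqrt{3}\right) - 13\right) 68 = \left(\left(-21 + 6 \sqrt{3}\right) - 13\right) 68 = \left(-34 + 6 \sqrt{3}\right) 68 = -2312 + 408 \sqrt{3} \approx -1605.3$)
$\left(2231 - 32138\right) \left(F - 4975\right) = \left(2231 - 32138\right) \left(\left(-2312 + 408 \sqrt{3}\right) - 4975\right) = - 29907 \left(-7287 + 408 \sqrt{3}\right) = 217932309 - 12202056 \sqrt{3}$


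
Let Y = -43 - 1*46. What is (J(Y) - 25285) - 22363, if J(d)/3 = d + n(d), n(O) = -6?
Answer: -47933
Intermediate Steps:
Y = -89 (Y = -43 - 46 = -89)
J(d) = -18 + 3*d (J(d) = 3*(d - 6) = 3*(-6 + d) = -18 + 3*d)
(J(Y) - 25285) - 22363 = ((-18 + 3*(-89)) - 25285) - 22363 = ((-18 - 267) - 25285) - 22363 = (-285 - 25285) - 22363 = -25570 - 22363 = -47933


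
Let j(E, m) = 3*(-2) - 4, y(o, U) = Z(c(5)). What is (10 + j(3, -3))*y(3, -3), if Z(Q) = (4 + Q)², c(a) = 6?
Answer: 0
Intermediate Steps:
y(o, U) = 100 (y(o, U) = (4 + 6)² = 10² = 100)
j(E, m) = -10 (j(E, m) = -6 - 4 = -10)
(10 + j(3, -3))*y(3, -3) = (10 - 10)*100 = 0*100 = 0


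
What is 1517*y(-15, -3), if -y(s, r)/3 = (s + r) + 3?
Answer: 68265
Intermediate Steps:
y(s, r) = -9 - 3*r - 3*s (y(s, r) = -3*((s + r) + 3) = -3*((r + s) + 3) = -3*(3 + r + s) = -9 - 3*r - 3*s)
1517*y(-15, -3) = 1517*(-9 - 3*(-3) - 3*(-15)) = 1517*(-9 + 9 + 45) = 1517*45 = 68265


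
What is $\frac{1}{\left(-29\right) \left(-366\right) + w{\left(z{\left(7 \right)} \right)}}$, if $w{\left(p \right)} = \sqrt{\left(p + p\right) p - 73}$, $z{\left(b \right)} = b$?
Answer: $\frac{1}{10619} \approx 9.4171 \cdot 10^{-5}$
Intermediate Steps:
$w{\left(p \right)} = \sqrt{-73 + 2 p^{2}}$ ($w{\left(p \right)} = \sqrt{2 p p - 73} = \sqrt{2 p^{2} - 73} = \sqrt{-73 + 2 p^{2}}$)
$\frac{1}{\left(-29\right) \left(-366\right) + w{\left(z{\left(7 \right)} \right)}} = \frac{1}{\left(-29\right) \left(-366\right) + \sqrt{-73 + 2 \cdot 7^{2}}} = \frac{1}{10614 + \sqrt{-73 + 2 \cdot 49}} = \frac{1}{10614 + \sqrt{-73 + 98}} = \frac{1}{10614 + \sqrt{25}} = \frac{1}{10614 + 5} = \frac{1}{10619}$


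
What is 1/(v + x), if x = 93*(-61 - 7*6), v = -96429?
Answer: -1/106008 ≈ -9.4332e-6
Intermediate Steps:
x = -9579 (x = 93*(-61 - 42) = 93*(-103) = -9579)
1/(v + x) = 1/(-96429 - 9579) = 1/(-106008) = -1/106008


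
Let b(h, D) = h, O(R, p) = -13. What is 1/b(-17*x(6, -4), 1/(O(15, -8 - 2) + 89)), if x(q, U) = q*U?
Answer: 1/408 ≈ 0.0024510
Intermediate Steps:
x(q, U) = U*q
1/b(-17*x(6, -4), 1/(O(15, -8 - 2) + 89)) = 1/(-(-68)*6) = 1/(-17*(-24)) = 1/408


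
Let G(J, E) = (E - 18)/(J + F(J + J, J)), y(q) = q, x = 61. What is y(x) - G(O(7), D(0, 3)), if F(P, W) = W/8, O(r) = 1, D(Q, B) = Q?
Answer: 77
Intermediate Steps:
F(P, W) = W/8 (F(P, W) = W*(⅛) = W/8)
G(J, E) = 8*(-18 + E)/(9*J) (G(J, E) = (E - 18)/(J + J/8) = (-18 + E)/((9*J/8)) = (-18 + E)*(8/(9*J)) = 8*(-18 + E)/(9*J))
y(x) - G(O(7), D(0, 3)) = 61 - 8*(-18 + 0)/(9*1) = 61 - 8*(-18)/9 = 61 - 1*(-16) = 61 + 16 = 77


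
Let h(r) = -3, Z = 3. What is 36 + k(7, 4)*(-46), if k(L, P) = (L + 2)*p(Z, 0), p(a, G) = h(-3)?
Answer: 1278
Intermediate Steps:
p(a, G) = -3
k(L, P) = -6 - 3*L (k(L, P) = (L + 2)*(-3) = (2 + L)*(-3) = -6 - 3*L)
36 + k(7, 4)*(-46) = 36 + (-6 - 3*7)*(-46) = 36 + (-6 - 21)*(-46) = 36 - 27*(-46) = 36 + 1242 = 1278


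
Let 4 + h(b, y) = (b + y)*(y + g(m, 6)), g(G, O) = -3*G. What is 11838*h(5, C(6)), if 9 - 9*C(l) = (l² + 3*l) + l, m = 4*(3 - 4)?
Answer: -292004/3 ≈ -97335.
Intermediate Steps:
m = -4 (m = 4*(-1) = -4)
C(l) = 1 - 4*l/9 - l²/9 (C(l) = 1 - ((l² + 3*l) + l)/9 = 1 - (l² + 4*l)/9 = 1 + (-4*l/9 - l²/9) = 1 - 4*l/9 - l²/9)
h(b, y) = -4 + (12 + y)*(b + y) (h(b, y) = -4 + (b + y)*(y - 3*(-4)) = -4 + (b + y)*(y + 12) = -4 + (b + y)*(12 + y) = -4 + (12 + y)*(b + y))
11838*h(5, C(6)) = 11838*(-4 + (1 - 4/9*6 - ⅑*6²)² + 12*5 + 12*(1 - 4/9*6 - ⅑*6²) + 5*(1 - 4/9*6 - ⅑*6²)) = 11838*(-4 + (1 - 8/3 - ⅑*36)² + 60 + 12*(1 - 8/3 - ⅑*36) + 5*(1 - 8/3 - ⅑*36)) = 11838*(-4 + (1 - 8/3 - 4)² + 60 + 12*(1 - 8/3 - 4) + 5*(1 - 8/3 - 4)) = 11838*(-4 + (-17/3)² + 60 + 12*(-17/3) + 5*(-17/3)) = 11838*(-4 + 289/9 + 60 - 68 - 85/3) = 11838*(-74/9) = -292004/3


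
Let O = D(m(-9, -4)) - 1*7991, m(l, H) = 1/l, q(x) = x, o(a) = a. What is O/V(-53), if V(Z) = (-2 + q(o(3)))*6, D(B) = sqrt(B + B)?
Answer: -7991/6 + I*sqrt(2)/18 ≈ -1331.8 + 0.078567*I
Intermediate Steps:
D(B) = sqrt(2)*sqrt(B) (D(B) = sqrt(2*B) = sqrt(2)*sqrt(B))
O = -7991 + I*sqrt(2)/3 (O = sqrt(2)*sqrt(1/(-9)) - 1*7991 = sqrt(2)*sqrt(-1/9) - 7991 = sqrt(2)*(I/3) - 7991 = I*sqrt(2)/3 - 7991 = -7991 + I*sqrt(2)/3 ≈ -7991.0 + 0.4714*I)
V(Z) = 6 (V(Z) = (-2 + 3)*6 = 1*6 = 6)
O/V(-53) = (-7991 + I*sqrt(2)/3)/6 = (-7991 + I*sqrt(2)/3)*(1/6) = -7991/6 + I*sqrt(2)/18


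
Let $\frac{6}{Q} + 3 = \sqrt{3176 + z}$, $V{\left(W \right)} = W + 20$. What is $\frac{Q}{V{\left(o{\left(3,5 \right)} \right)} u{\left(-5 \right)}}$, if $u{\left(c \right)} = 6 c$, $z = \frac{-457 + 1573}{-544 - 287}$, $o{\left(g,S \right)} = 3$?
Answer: $- \frac{831}{100842005} - \frac{2 \sqrt{60897065}}{100842005} \approx -0.00016301$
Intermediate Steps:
$z = - \frac{372}{277}$ ($z = \frac{1116}{-831} = 1116 \left(- \frac{1}{831}\right) = - \frac{372}{277} \approx -1.343$)
$V{\left(W \right)} = 20 + W$
$Q = \frac{6}{-3 + \frac{2 \sqrt{60897065}}{277}}$ ($Q = \frac{6}{-3 + \sqrt{3176 - \frac{372}{277}}} = \frac{6}{-3 + \sqrt{\frac{879380}{277}}} = \frac{6}{-3 + \frac{2 \sqrt{60897065}}{277}} \approx 0.11248$)
$\frac{Q}{V{\left(o{\left(3,5 \right)} \right)} u{\left(-5 \right)}} = \frac{\frac{4986}{876887} + \frac{12 \sqrt{60897065}}{876887}}{\left(20 + 3\right) 6 \left(-5\right)} = \frac{\frac{4986}{876887} + \frac{12 \sqrt{60897065}}{876887}}{23 \left(-30\right)} = \frac{\frac{4986}{876887} + \frac{12 \sqrt{60897065}}{876887}}{-690} = \left(\frac{4986}{876887} + \frac{12 \sqrt{60897065}}{876887}\right) \left(- \frac{1}{690}\right) = - \frac{831}{100842005} - \frac{2 \sqrt{60897065}}{100842005}$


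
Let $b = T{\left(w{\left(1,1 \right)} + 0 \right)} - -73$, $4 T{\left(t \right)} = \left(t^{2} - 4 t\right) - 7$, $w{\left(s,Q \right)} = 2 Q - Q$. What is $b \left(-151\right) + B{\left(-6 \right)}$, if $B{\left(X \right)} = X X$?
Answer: $- \frac{21219}{2} \approx -10610.0$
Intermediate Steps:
$B{\left(X \right)} = X^{2}$
$w{\left(s,Q \right)} = Q$
$T{\left(t \right)} = - \frac{7}{4} - t + \frac{t^{2}}{4}$ ($T{\left(t \right)} = \frac{\left(t^{2} - 4 t\right) - 7}{4} = \frac{-7 + t^{2} - 4 t}{4} = - \frac{7}{4} - t + \frac{t^{2}}{4}$)
$b = \frac{141}{2}$ ($b = \left(- \frac{7}{4} - \left(1 + 0\right) + \frac{\left(1 + 0\right)^{2}}{4}\right) - -73 = \left(- \frac{7}{4} - 1 + \frac{1^{2}}{4}\right) + 73 = \left(- \frac{7}{4} - 1 + \frac{1}{4} \cdot 1\right) + 73 = \left(- \frac{7}{4} - 1 + \frac{1}{4}\right) + 73 = - \frac{5}{2} + 73 = \frac{141}{2} \approx 70.5$)
$b \left(-151\right) + B{\left(-6 \right)} = \frac{141}{2} \left(-151\right) + \left(-6\right)^{2} = - \frac{21291}{2} + 36 = - \frac{21219}{2}$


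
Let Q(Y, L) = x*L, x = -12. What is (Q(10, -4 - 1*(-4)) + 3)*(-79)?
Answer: -237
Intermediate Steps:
Q(Y, L) = -12*L
(Q(10, -4 - 1*(-4)) + 3)*(-79) = (-12*(-4 - 1*(-4)) + 3)*(-79) = (-12*(-4 + 4) + 3)*(-79) = (-12*0 + 3)*(-79) = (0 + 3)*(-79) = 3*(-79) = -237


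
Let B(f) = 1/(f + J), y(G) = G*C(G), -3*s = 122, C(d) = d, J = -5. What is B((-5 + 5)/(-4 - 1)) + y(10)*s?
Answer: -61003/15 ≈ -4066.9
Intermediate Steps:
s = -122/3 (s = -⅓*122 = -122/3 ≈ -40.667)
y(G) = G² (y(G) = G*G = G²)
B(f) = 1/(-5 + f) (B(f) = 1/(f - 5) = 1/(-5 + f))
B((-5 + 5)/(-4 - 1)) + y(10)*s = 1/(-5 + (-5 + 5)/(-4 - 1)) + 10²*(-122/3) = 1/(-5 + 0/(-5)) + 100*(-122/3) = 1/(-5 + 0*(-⅕)) - 12200/3 = 1/(-5 + 0) - 12200/3 = 1/(-5) - 12200/3 = -⅕ - 12200/3 = -61003/15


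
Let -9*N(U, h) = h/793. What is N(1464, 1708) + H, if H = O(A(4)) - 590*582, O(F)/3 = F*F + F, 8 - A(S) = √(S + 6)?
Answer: -40146706/117 - 51*√10 ≈ -3.4330e+5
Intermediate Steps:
N(U, h) = -h/7137 (N(U, h) = -h/(9*793) = -h/7137)
A(S) = 8 - √(6 + S) (A(S) = 8 - √(S + 6) = 8 - √(6 + S))
O(F) = 3*F + 3*F² (O(F) = 3*(F*F + F) = 3*(F² + F) = 3*(F + F²) = 3*F + 3*F²)
H = -343380 + 3*(8 - √10)*(9 - √10) (H = 3*(8 - √(6 + 4))*(1 + (8 - √(6 + 4))) - 590*582 = 3*(8 - √10)*(1 + (8 - √10)) - 343380 = 3*(8 - √10)*(9 - √10) - 343380 = -343380 + 3*(8 - √10)*(9 - √10) ≈ -3.4330e+5)
N(1464, 1708) + H = -1/7137*1708 + (-343134 - 51*√10) = -28/117 + (-343134 - 51*√10) = -40146706/117 - 51*√10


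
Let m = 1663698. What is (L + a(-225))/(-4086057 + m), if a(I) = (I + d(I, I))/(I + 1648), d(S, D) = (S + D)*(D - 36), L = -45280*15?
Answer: 322128125/1149005619 ≈ 0.28035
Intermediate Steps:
L = -679200
d(S, D) = (-36 + D)*(D + S) (d(S, D) = (D + S)*(-36 + D) = (-36 + D)*(D + S))
a(I) = (-71*I + 2*I**2)/(1648 + I) (a(I) = (I + (I**2 - 36*I - 36*I + I*I))/(I + 1648) = (I + (I**2 - 36*I - 36*I + I**2))/(1648 + I) = (I + (-72*I + 2*I**2))/(1648 + I) = (-71*I + 2*I**2)/(1648 + I))
(L + a(-225))/(-4086057 + m) = (-679200 - 225*(-71 + 2*(-225))/(1648 - 225))/(-4086057 + 1663698) = (-679200 - 225*(-71 - 450)/1423)/(-2422359) = (-679200 - 225*1/1423*(-521))*(-1/2422359) = (-679200 + 117225/1423)*(-1/2422359) = -966384375/1423*(-1/2422359) = 322128125/1149005619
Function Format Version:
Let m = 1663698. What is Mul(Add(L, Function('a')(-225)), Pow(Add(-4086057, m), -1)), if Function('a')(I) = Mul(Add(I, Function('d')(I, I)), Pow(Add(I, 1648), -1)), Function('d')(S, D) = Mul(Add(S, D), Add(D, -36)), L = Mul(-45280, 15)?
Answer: Rational(322128125, 1149005619) ≈ 0.28035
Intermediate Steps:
L = -679200
Function('d')(S, D) = Mul(Add(-36, D), Add(D, S)) (Function('d')(S, D) = Mul(Add(D, S), Add(-36, D)) = Mul(Add(-36, D), Add(D, S)))
Function('a')(I) = Mul(Pow(Add(1648, I), -1), Add(Mul(-71, I), Mul(2, Pow(I, 2)))) (Function('a')(I) = Mul(Add(I, Add(Pow(I, 2), Mul(-36, I), Mul(-36, I), Mul(I, I))), Pow(Add(I, 1648), -1)) = Mul(Add(I, Add(Pow(I, 2), Mul(-36, I), Mul(-36, I), Pow(I, 2))), Pow(Add(1648, I), -1)) = Mul(Add(I, Add(Mul(-72, I), Mul(2, Pow(I, 2)))), Pow(Add(1648, I), -1)) = Mul(Add(Mul(-71, I), Mul(2, Pow(I, 2))), Pow(Add(1648, I), -1)) = Mul(Pow(Add(1648, I), -1), Add(Mul(-71, I), Mul(2, Pow(I, 2)))))
Mul(Add(L, Function('a')(-225)), Pow(Add(-4086057, m), -1)) = Mul(Add(-679200, Mul(-225, Pow(Add(1648, -225), -1), Add(-71, Mul(2, -225)))), Pow(Add(-4086057, 1663698), -1)) = Mul(Add(-679200, Mul(-225, Pow(1423, -1), Add(-71, -450))), Pow(-2422359, -1)) = Mul(Add(-679200, Mul(-225, Rational(1, 1423), -521)), Rational(-1, 2422359)) = Mul(Add(-679200, Rational(117225, 1423)), Rational(-1, 2422359)) = Mul(Rational(-966384375, 1423), Rational(-1, 2422359)) = Rational(322128125, 1149005619)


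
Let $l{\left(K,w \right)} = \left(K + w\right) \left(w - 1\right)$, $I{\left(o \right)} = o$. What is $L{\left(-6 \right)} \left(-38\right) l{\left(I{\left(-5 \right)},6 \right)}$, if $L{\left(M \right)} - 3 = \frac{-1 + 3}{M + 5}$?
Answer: $-190$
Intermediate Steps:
$l{\left(K,w \right)} = \left(-1 + w\right) \left(K + w\right)$ ($l{\left(K,w \right)} = \left(K + w\right) \left(-1 + w\right) = \left(-1 + w\right) \left(K + w\right)$)
$L{\left(M \right)} = 3 + \frac{2}{5 + M}$ ($L{\left(M \right)} = 3 + \frac{-1 + 3}{M + 5} = 3 + \frac{2}{5 + M}$)
$L{\left(-6 \right)} \left(-38\right) l{\left(I{\left(-5 \right)},6 \right)} = \frac{17 + 3 \left(-6\right)}{5 - 6} \left(-38\right) \left(6^{2} - -5 - 6 - 30\right) = \frac{17 - 18}{-1} \left(-38\right) \left(36 + 5 - 6 - 30\right) = \left(-1\right) \left(-1\right) \left(-38\right) 5 = 1 \left(-38\right) 5 = \left(-38\right) 5 = -190$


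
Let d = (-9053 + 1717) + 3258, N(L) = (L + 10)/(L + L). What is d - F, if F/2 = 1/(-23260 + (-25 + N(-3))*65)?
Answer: -610741658/149765 ≈ -4078.0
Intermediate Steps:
N(L) = (10 + L)/(2*L) (N(L) = (10 + L)/((2*L)) = (10 + L)*(1/(2*L)) = (10 + L)/(2*L))
d = -4078 (d = -7336 + 3258 = -4078)
F = -12/149765 (F = 2/(-23260 + (-25 + (1/2)*(10 - 3)/(-3))*65) = 2/(-23260 + (-25 + (1/2)*(-1/3)*7)*65) = 2/(-23260 + (-25 - 7/6)*65) = 2/(-23260 - 157/6*65) = 2/(-23260 - 10205/6) = 2/(-149765/6) = 2*(-6/149765) = -12/149765 ≈ -8.0126e-5)
d - F = -4078 - 1*(-12/149765) = -4078 + 12/149765 = -610741658/149765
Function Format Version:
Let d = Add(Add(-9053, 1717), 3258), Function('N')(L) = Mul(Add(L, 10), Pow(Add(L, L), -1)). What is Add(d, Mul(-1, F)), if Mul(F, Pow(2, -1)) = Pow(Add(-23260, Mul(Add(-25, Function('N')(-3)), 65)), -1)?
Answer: Rational(-610741658, 149765) ≈ -4078.0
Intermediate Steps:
Function('N')(L) = Mul(Rational(1, 2), Pow(L, -1), Add(10, L)) (Function('N')(L) = Mul(Add(10, L), Pow(Mul(2, L), -1)) = Mul(Add(10, L), Mul(Rational(1, 2), Pow(L, -1))) = Mul(Rational(1, 2), Pow(L, -1), Add(10, L)))
d = -4078 (d = Add(-7336, 3258) = -4078)
F = Rational(-12, 149765) (F = Mul(2, Pow(Add(-23260, Mul(Add(-25, Mul(Rational(1, 2), Pow(-3, -1), Add(10, -3))), 65)), -1)) = Mul(2, Pow(Add(-23260, Mul(Add(-25, Mul(Rational(1, 2), Rational(-1, 3), 7)), 65)), -1)) = Mul(2, Pow(Add(-23260, Mul(Add(-25, Rational(-7, 6)), 65)), -1)) = Mul(2, Pow(Add(-23260, Mul(Rational(-157, 6), 65)), -1)) = Mul(2, Pow(Add(-23260, Rational(-10205, 6)), -1)) = Mul(2, Pow(Rational(-149765, 6), -1)) = Mul(2, Rational(-6, 149765)) = Rational(-12, 149765) ≈ -8.0126e-5)
Add(d, Mul(-1, F)) = Add(-4078, Mul(-1, Rational(-12, 149765))) = Add(-4078, Rational(12, 149765)) = Rational(-610741658, 149765)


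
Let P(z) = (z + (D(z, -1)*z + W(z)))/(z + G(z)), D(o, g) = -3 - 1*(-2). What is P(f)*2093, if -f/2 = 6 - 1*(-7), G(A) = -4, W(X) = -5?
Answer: 2093/6 ≈ 348.83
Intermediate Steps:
D(o, g) = -1 (D(o, g) = -3 + 2 = -1)
f = -26 (f = -2*(6 - 1*(-7)) = -2*(6 + 7) = -2*13 = -26)
P(z) = -5/(-4 + z) (P(z) = (z + (-z - 5))/(z - 4) = (z + (-5 - z))/(-4 + z) = -5/(-4 + z))
P(f)*2093 = -5/(-4 - 26)*2093 = -5/(-30)*2093 = -5*(-1/30)*2093 = (1/6)*2093 = 2093/6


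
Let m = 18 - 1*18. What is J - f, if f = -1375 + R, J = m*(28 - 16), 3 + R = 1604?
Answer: -226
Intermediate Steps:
m = 0 (m = 18 - 18 = 0)
R = 1601 (R = -3 + 1604 = 1601)
J = 0 (J = 0*(28 - 16) = 0*12 = 0)
f = 226 (f = -1375 + 1601 = 226)
J - f = 0 - 1*226 = 0 - 226 = -226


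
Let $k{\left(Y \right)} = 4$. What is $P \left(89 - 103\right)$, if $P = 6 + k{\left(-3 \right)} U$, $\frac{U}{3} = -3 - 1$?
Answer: $588$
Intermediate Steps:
$U = -12$ ($U = 3 \left(-3 - 1\right) = 3 \left(-4\right) = -12$)
$P = -42$ ($P = 6 + 4 \left(-12\right) = 6 - 48 = -42$)
$P \left(89 - 103\right) = - 42 \left(89 - 103\right) = \left(-42\right) \left(-14\right) = 588$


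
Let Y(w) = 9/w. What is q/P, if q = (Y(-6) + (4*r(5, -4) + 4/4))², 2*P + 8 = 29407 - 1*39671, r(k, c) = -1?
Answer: -27/6848 ≈ -0.0039428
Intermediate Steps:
P = -5136 (P = -4 + (29407 - 1*39671)/2 = -4 + (29407 - 39671)/2 = -4 + (½)*(-10264) = -4 - 5132 = -5136)
q = 81/4 (q = (9/(-6) + (4*(-1) + 4/4))² = (9*(-⅙) + (-4 + 4*(¼)))² = (-3/2 + (-4 + 1))² = (-3/2 - 3)² = (-9/2)² = 81/4 ≈ 20.250)
q/P = (81/4)/(-5136) = (81/4)*(-1/5136) = -27/6848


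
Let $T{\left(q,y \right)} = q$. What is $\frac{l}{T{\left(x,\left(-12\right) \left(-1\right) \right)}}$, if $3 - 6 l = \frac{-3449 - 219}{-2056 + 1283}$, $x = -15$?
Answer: $\frac{1349}{69570} \approx 0.019391$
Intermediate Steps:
$l = - \frac{1349}{4638}$ ($l = \frac{1}{2} - \frac{\left(-3449 - 219\right) \frac{1}{-2056 + 1283}}{6} = \frac{1}{2} - \frac{\left(-3668\right) \frac{1}{-773}}{6} = \frac{1}{2} - \frac{\left(-3668\right) \left(- \frac{1}{773}\right)}{6} = \frac{1}{2} - \frac{1834}{2319} = - \frac{1349}{4638} \approx -0.29086$)
$\frac{l}{T{\left(x,\left(-12\right) \left(-1\right) \right)}} = - \frac{1349}{4638 \left(-15\right)} = \left(- \frac{1349}{4638}\right) \left(- \frac{1}{15}\right) = \frac{1349}{69570}$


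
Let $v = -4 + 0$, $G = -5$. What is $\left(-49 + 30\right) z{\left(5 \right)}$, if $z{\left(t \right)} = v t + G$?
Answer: $475$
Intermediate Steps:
$v = -4$
$z{\left(t \right)} = -5 - 4 t$ ($z{\left(t \right)} = - 4 t - 5 = -5 - 4 t$)
$\left(-49 + 30\right) z{\left(5 \right)} = \left(-49 + 30\right) \left(-5 - 20\right) = - 19 \left(-5 - 20\right) = \left(-19\right) \left(-25\right) = 475$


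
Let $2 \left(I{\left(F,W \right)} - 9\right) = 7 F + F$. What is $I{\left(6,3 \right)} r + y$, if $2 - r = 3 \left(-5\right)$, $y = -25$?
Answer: $536$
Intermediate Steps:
$I{\left(F,W \right)} = 9 + 4 F$ ($I{\left(F,W \right)} = 9 + \frac{7 F + F}{2} = 9 + \frac{8 F}{2} = 9 + 4 F$)
$r = 17$ ($r = 2 - 3 \left(-5\right) = 2 - -15 = 2 + 15 = 17$)
$I{\left(6,3 \right)} r + y = \left(9 + 4 \cdot 6\right) 17 - 25 = \left(9 + 24\right) 17 - 25 = 33 \cdot 17 - 25 = 561 - 25 = 536$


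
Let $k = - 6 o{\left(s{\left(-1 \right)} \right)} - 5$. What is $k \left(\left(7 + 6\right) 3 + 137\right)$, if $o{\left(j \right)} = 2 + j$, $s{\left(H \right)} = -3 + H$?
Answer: $1232$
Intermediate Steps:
$k = 7$ ($k = - 6 \left(2 - 4\right) - 5 = \left(-6\right) \left(-2\right) - 5 = 12 - 5 = 7$)
$k \left(\left(7 + 6\right) 3 + 137\right) = 7 \left(\left(7 + 6\right) 3 + 137\right) = 7 \left(13 \cdot 3 + 137\right) = 7 \left(39 + 137\right) = 7 \cdot 176 = 1232$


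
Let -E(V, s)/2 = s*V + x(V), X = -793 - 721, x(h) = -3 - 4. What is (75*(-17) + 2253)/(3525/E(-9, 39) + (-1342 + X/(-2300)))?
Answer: -134214200/183401173 ≈ -0.73181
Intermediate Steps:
x(h) = -7
X = -1514
E(V, s) = 14 - 2*V*s (E(V, s) = -2*(s*V - 7) = -2*(V*s - 7) = -2*(-7 + V*s) = 14 - 2*V*s)
(75*(-17) + 2253)/(3525/E(-9, 39) + (-1342 + X/(-2300))) = (75*(-17) + 2253)/(3525/(14 - 2*(-9)*39) + (-1342 - 1514/(-2300))) = (-1275 + 2253)/(3525/(14 + 702) + (-1342 - 1514*(-1/2300))) = 978/(3525/716 + (-1342 + 757/1150)) = 978/(3525*(1/716) - 1542543/1150) = 978/(3525/716 - 1542543/1150) = 978/(-550203519/411700) = 978*(-411700/550203519) = -134214200/183401173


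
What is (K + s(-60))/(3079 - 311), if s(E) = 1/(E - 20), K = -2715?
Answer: -217201/221440 ≈ -0.98086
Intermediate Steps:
s(E) = 1/(-20 + E)
(K + s(-60))/(3079 - 311) = (-2715 + 1/(-20 - 60))/(3079 - 311) = (-2715 + 1/(-80))/2768 = (-2715 - 1/80)*(1/2768) = -217201/80*1/2768 = -217201/221440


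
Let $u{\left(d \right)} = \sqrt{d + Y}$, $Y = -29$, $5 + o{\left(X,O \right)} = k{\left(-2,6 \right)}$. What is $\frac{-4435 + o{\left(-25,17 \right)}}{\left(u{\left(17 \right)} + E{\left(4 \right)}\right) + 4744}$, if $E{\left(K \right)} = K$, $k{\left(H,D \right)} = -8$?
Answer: $- \frac{5279776}{5635879} + \frac{2224 i \sqrt{3}}{5635879} \approx -0.93682 + 0.00068349 i$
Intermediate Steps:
$o{\left(X,O \right)} = -13$ ($o{\left(X,O \right)} = -5 - 8 = -13$)
$u{\left(d \right)} = \sqrt{-29 + d}$ ($u{\left(d \right)} = \sqrt{d - 29} = \sqrt{-29 + d}$)
$\frac{-4435 + o{\left(-25,17 \right)}}{\left(u{\left(17 \right)} + E{\left(4 \right)}\right) + 4744} = \frac{-4435 - 13}{\left(\sqrt{-29 + 17} + 4\right) + 4744} = - \frac{4448}{\left(\sqrt{-12} + 4\right) + 4744} = - \frac{4448}{\left(2 i \sqrt{3} + 4\right) + 4744} = - \frac{4448}{\left(4 + 2 i \sqrt{3}\right) + 4744} = - \frac{4448}{4748 + 2 i \sqrt{3}}$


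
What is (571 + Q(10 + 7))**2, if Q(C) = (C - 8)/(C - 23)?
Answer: 1297321/4 ≈ 3.2433e+5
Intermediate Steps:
Q(C) = (-8 + C)/(-23 + C)
(571 + Q(10 + 7))**2 = (571 + (-8 + (10 + 7))/(-23 + (10 + 7)))**2 = (571 + (-8 + 17)/(-23 + 17))**2 = (571 + 9/(-6))**2 = (571 - 1/6*9)**2 = (571 - 3/2)**2 = (1139/2)**2 = 1297321/4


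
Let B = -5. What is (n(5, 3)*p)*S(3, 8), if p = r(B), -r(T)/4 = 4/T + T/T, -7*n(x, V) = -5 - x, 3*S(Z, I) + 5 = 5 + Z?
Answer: -8/7 ≈ -1.1429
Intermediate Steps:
S(Z, I) = Z/3 (S(Z, I) = -5/3 + (5 + Z)/3 = -5/3 + (5/3 + Z/3) = Z/3)
n(x, V) = 5/7 + x/7 (n(x, V) = -(-5 - x)/7 = 5/7 + x/7)
r(T) = -4 - 16/T (r(T) = -4*(4/T + T/T) = -4*(4/T + 1) = -4*(1 + 4/T) = -4 - 16/T)
p = -⅘ (p = -4 - 16/(-5) = -4 - 16*(-⅕) = -4 + 16/5 = -⅘ ≈ -0.80000)
(n(5, 3)*p)*S(3, 8) = ((5/7 + (⅐)*5)*(-⅘))*((⅓)*3) = ((5/7 + 5/7)*(-⅘))*1 = ((10/7)*(-⅘))*1 = -8/7*1 = -8/7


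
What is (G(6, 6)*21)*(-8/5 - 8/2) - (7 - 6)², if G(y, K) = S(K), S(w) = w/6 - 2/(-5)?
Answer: -4141/25 ≈ -165.64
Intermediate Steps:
S(w) = ⅖ + w/6 (S(w) = w*(⅙) - 2*(-⅕) = w/6 + ⅖ = ⅖ + w/6)
G(y, K) = ⅖ + K/6
(G(6, 6)*21)*(-8/5 - 8/2) - (7 - 6)² = ((⅖ + (⅙)*6)*21)*(-8/5 - 8/2) - (7 - 6)² = ((⅖ + 1)*21)*(-8*⅕ - 8*½) - 1*1² = ((7/5)*21)*(-8/5 - 4) - 1*1 = (147/5)*(-28/5) - 1 = -4116/25 - 1 = -4141/25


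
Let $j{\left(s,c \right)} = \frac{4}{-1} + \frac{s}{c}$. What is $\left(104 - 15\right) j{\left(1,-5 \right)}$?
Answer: $- \frac{1869}{5} \approx -373.8$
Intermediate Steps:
$j{\left(s,c \right)} = -4 + \frac{s}{c}$ ($j{\left(s,c \right)} = 4 \left(-1\right) + \frac{s}{c} = -4 + \frac{s}{c}$)
$\left(104 - 15\right) j{\left(1,-5 \right)} = \left(104 - 15\right) \left(-4 + 1 \frac{1}{-5}\right) = 89 \left(-4 + 1 \left(- \frac{1}{5}\right)\right) = 89 \left(-4 - \frac{1}{5}\right) = 89 \left(- \frac{21}{5}\right) = - \frac{1869}{5}$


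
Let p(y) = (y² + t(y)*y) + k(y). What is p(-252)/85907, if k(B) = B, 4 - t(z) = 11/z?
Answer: 62233/85907 ≈ 0.72442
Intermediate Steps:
t(z) = 4 - 11/z
p(y) = y + y² + y*(4 - 11/y) (p(y) = (y² + (4 - 11/y)*y) + y = (y² + y*(4 - 11/y)) + y = y + y² + y*(4 - 11/y))
p(-252)/85907 = (-11 + (-252)² + 5*(-252))/85907 = (-11 + 63504 - 1260)*(1/85907) = 62233*(1/85907) = 62233/85907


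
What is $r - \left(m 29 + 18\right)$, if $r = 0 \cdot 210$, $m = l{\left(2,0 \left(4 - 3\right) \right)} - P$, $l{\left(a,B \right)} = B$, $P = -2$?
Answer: $-76$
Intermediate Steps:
$m = 2$ ($m = 0 \left(4 - 3\right) - -2 = 0 \cdot 1 + 2 = 0 + 2 = 2$)
$r = 0$
$r - \left(m 29 + 18\right) = 0 - \left(2 \cdot 29 + 18\right) = 0 - \left(58 + 18\right) = 0 - 76 = -76$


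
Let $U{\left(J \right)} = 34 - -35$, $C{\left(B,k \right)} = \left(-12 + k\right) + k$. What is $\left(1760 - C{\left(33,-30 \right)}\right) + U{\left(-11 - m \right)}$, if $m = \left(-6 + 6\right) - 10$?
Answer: $1901$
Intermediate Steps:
$m = -10$ ($m = 0 - 10 = -10$)
$C{\left(B,k \right)} = -12 + 2 k$
$U{\left(J \right)} = 69$ ($U{\left(J \right)} = 34 + 35 = 69$)
$\left(1760 - C{\left(33,-30 \right)}\right) + U{\left(-11 - m \right)} = \left(1760 - \left(-12 + 2 \left(-30\right)\right)\right) + 69 = \left(1760 - \left(-12 - 60\right)\right) + 69 = \left(1760 - -72\right) + 69 = \left(1760 + 72\right) + 69 = 1832 + 69 = 1901$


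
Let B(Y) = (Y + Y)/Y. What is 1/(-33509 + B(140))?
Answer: -1/33507 ≈ -2.9845e-5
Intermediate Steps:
B(Y) = 2 (B(Y) = (2*Y)/Y = 2)
1/(-33509 + B(140)) = 1/(-33509 + 2) = 1/(-33507) = -1/33507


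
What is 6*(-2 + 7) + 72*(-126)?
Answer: -9042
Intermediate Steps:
6*(-2 + 7) + 72*(-126) = 6*5 - 9072 = 30 - 9072 = -9042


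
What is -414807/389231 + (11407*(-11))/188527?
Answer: -127041857476/73380552737 ≈ -1.7313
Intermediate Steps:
-414807/389231 + (11407*(-11))/188527 = -414807*1/389231 - 125477*1/188527 = -414807/389231 - 125477/188527 = -127041857476/73380552737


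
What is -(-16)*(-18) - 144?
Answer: -432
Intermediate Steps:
-(-16)*(-18) - 144 = -16*18 - 144 = -288 - 144 = -432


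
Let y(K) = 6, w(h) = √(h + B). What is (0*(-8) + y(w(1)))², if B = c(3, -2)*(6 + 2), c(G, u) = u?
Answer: 36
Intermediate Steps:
B = -16 (B = -2*(6 + 2) = -2*8 = -16)
w(h) = √(-16 + h) (w(h) = √(h - 16) = √(-16 + h))
(0*(-8) + y(w(1)))² = (0*(-8) + 6)² = (0 + 6)² = 6² = 36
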